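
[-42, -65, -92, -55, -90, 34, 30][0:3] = [-42, -65, -92]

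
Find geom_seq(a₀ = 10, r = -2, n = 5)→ a_0 = 10*(-2)^0 = 10
a_1 = 10*(-2)^1 = -20
a_2 = 10*(-2)^2 = 40
...
= [10, -20, 40, -80, 160]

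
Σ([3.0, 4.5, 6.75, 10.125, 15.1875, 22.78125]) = 62.34375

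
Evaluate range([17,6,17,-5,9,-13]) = 30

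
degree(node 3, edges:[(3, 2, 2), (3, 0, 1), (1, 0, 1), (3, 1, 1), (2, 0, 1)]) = 3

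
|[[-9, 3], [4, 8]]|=(-9)*(8) - (3)*(4)
= -84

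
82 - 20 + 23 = 85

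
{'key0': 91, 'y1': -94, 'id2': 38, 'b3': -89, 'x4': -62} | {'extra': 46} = {'key0': 91, 'y1': -94, 'id2': 38, 'b3': -89, 'x4': -62, 'extra': 46}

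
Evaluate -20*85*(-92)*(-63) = -9853200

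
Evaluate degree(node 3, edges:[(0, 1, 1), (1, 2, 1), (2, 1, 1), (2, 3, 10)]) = incident: (2,3)
= 1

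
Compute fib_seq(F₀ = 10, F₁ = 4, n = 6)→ F_2 = F_1 + F_0 = 14
F_3 = F_2 + F_1 = 18
F_4 = F_3 + F_2 = 32
...
= [10, 4, 14, 18, 32, 50]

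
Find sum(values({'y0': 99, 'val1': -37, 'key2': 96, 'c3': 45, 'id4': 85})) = 99 + (-37) + 96 + 45 + 85
= 288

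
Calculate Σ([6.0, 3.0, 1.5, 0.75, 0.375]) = 11.625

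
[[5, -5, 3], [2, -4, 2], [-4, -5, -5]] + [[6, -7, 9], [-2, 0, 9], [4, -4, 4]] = [[11, -12, 12], [0, -4, 11], [0, -9, -1]]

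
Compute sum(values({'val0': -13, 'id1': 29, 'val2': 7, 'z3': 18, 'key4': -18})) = (-13) + 29 + 7 + 18 + (-18)
= 23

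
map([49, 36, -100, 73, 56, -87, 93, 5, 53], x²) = (49)²=2401, (36)²=1296, (-100)²=10000, (73)²=5329, (56)²=3136, (-87)²=7569, (93)²=8649, (5)²=25, (53)²=2809
= [2401, 1296, 10000, 5329, 3136, 7569, 8649, 25, 2809]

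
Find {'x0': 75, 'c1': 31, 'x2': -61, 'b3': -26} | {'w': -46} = {'x0': 75, 'c1': 31, 'x2': -61, 'b3': -26, 'w': -46}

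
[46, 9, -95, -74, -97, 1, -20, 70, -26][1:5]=[9, -95, -74, -97]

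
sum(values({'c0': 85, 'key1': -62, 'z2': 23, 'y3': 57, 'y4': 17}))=120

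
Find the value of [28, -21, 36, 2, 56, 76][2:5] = [36, 2, 56]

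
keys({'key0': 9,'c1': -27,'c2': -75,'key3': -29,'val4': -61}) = ['key0', 'c1', 'c2', 'key3', 'val4']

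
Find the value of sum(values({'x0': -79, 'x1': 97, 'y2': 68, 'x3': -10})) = 76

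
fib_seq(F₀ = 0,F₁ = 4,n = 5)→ F_2 = F_1 + F_0 = 4
F_3 = F_2 + F_1 = 8
F_4 = F_3 + F_2 = 12
= [0, 4, 4, 8, 12]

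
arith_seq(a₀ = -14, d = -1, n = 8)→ [-14, -15, -16, -17, -18, -19, -20, -21]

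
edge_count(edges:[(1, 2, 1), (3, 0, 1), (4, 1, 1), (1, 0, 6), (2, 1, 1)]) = 5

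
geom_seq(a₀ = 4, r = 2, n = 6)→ [4, 8, 16, 32, 64, 128]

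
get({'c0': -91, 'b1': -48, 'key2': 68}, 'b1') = -48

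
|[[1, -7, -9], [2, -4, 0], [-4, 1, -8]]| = 46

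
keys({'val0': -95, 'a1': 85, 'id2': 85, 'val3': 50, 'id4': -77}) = ['val0', 'a1', 'id2', 'val3', 'id4']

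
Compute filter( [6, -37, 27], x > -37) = [6, 27]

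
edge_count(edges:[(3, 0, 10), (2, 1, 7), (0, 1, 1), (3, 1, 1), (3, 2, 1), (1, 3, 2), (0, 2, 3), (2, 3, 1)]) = 8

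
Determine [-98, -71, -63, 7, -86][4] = -86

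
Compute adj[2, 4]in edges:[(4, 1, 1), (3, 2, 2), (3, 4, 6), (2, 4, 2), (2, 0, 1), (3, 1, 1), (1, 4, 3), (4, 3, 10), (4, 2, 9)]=2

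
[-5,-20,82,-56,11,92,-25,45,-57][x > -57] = keep x where x > -57: -5✓, -20✓, 82✓, -56✓, 11✓, 92✓, -25✓, 45✓, -57✗
= [-5, -20, 82, -56, 11, 92, -25, 45]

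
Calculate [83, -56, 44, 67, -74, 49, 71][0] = 83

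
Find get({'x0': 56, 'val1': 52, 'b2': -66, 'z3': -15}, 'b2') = -66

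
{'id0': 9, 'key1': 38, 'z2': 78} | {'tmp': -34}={'id0': 9, 'key1': 38, 'z2': 78, 'tmp': -34}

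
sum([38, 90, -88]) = 38 + 90 + (-88)
= 40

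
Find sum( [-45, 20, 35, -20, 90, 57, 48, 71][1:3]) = slice → [20, 35]
20 + 35
= 55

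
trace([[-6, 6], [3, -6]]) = -12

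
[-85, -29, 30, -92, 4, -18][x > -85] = keep x where x > -85: -85✗, -29✓, 30✓, -92✗, 4✓, -18✓
= [-29, 30, 4, -18]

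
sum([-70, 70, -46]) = -46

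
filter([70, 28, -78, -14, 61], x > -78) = keep x where x > -78: 70✓, 28✓, -78✗, -14✓, 61✓
= [70, 28, -14, 61]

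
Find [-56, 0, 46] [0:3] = [-56, 0, 46]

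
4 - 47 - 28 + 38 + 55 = 22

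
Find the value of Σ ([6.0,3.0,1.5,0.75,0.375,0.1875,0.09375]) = 11.90625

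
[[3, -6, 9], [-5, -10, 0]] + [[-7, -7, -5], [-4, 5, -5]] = [[-4, -13, 4], [-9, -5, -5]]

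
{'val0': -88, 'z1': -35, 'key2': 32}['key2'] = 32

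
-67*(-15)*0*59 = 0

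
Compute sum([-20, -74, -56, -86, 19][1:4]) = -216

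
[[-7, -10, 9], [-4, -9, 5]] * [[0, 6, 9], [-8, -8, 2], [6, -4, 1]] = C[0][0] = (-7)*(0) + (-10)*(-8) + (9)*(6) = 134
C[0][1] = (-7)*(6) + (-10)*(-8) + (9)*(-4) = 2
C[0][2] = (-7)*(9) + (-10)*(2) + (9)*(1) = -74
C[1][0] = (-4)*(0) + (-9)*(-8) + (5)*(6) = 102
C[1][1] = (-4)*(6) + (-9)*(-8) + (5)*(-4) = 28
C[1][2] = (-4)*(9) + (-9)*(2) + (5)*(1) = -49
= [[134, 2, -74], [102, 28, -49]]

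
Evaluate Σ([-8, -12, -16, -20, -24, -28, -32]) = -140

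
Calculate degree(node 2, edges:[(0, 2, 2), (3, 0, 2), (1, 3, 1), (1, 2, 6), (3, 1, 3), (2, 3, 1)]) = incident: (0,2), (1,2), (2,3)
= 3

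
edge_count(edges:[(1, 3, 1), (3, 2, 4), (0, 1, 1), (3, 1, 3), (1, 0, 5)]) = 5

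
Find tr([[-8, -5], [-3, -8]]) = -16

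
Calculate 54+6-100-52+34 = -58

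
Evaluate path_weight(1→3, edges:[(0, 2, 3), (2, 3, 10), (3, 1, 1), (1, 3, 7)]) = w(1→3)=7
= 7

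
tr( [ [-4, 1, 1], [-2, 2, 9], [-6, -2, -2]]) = diagonal: (-4) + 2 + (-2)
= -4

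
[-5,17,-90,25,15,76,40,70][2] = -90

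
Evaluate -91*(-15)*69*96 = 9041760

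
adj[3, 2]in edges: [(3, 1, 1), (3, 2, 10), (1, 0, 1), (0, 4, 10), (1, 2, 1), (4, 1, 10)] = 10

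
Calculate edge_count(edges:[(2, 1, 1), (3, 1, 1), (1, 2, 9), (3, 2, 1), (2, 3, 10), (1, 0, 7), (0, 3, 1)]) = 7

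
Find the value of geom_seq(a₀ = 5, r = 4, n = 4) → [5, 20, 80, 320]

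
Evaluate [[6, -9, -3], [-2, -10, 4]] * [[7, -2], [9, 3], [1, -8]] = C[0][0] = (6)*(7) + (-9)*(9) + (-3)*(1) = -42
C[0][1] = (6)*(-2) + (-9)*(3) + (-3)*(-8) = -15
C[1][0] = (-2)*(7) + (-10)*(9) + (4)*(1) = -100
C[1][1] = (-2)*(-2) + (-10)*(3) + (4)*(-8) = -58
= [[-42, -15], [-100, -58]]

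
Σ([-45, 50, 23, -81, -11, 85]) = (-45) + 50 + 23 + (-81) + (-11) + 85
= 21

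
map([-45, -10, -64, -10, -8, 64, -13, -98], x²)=[2025, 100, 4096, 100, 64, 4096, 169, 9604]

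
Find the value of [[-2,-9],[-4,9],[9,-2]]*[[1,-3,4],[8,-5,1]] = [[-74, 51, -17], [68, -33, -7], [-7, -17, 34]]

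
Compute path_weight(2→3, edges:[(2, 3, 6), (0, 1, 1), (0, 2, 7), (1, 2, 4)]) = 6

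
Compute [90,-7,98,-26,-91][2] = 98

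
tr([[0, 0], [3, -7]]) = -7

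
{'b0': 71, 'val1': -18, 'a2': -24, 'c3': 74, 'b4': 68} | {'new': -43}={'b0': 71, 'val1': -18, 'a2': -24, 'c3': 74, 'b4': 68, 'new': -43}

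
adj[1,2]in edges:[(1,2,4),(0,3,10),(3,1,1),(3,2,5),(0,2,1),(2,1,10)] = 4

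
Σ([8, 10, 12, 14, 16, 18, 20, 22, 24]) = 8 + 10 + 12 + 14 + 16 + 18 + 20 + 22 + 24
= 144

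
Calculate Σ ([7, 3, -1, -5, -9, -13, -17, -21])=7 + 3 + (-1) + (-5) + (-9) + (-13) + (-17) + (-21)
= -56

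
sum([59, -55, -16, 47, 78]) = 59 + (-55) + (-16) + 47 + 78
= 113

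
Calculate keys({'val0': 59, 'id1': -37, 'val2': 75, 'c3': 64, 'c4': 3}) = ['val0', 'id1', 'val2', 'c3', 'c4']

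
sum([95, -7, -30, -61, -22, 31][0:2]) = slice → [95, -7]
95 + (-7)
= 88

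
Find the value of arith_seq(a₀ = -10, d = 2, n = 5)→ a_0 = -10 + 0*2 = -10
a_1 = -10 + 1*2 = -8
a_2 = -10 + 2*2 = -6
...
= [-10, -8, -6, -4, -2]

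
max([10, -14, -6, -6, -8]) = 10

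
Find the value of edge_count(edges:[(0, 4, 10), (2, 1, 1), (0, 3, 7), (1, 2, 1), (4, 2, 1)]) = 5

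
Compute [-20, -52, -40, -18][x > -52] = keep x where x > -52: -20✓, -52✗, -40✓, -18✓
= [-20, -40, -18]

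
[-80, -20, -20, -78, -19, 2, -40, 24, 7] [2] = -20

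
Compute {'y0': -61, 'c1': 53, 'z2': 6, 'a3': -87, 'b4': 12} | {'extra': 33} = {'y0': -61, 'c1': 53, 'z2': 6, 'a3': -87, 'b4': 12, 'extra': 33}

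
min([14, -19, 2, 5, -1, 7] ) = -19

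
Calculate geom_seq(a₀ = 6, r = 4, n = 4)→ a_0 = 6*4^0 = 6
a_1 = 6*4^1 = 24
a_2 = 6*4^2 = 96
...
= [6, 24, 96, 384]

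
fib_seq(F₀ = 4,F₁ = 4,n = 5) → F_2 = F_1 + F_0 = 8
F_3 = F_2 + F_1 = 12
F_4 = F_3 + F_2 = 20
= [4, 4, 8, 12, 20]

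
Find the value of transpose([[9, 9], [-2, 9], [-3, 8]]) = [[9, -2, -3], [9, 9, 8]]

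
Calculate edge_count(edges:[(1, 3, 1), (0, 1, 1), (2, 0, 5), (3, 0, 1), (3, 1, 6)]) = 5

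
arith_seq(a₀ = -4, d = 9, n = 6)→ a_0 = -4 + 0*9 = -4
a_1 = -4 + 1*9 = 5
a_2 = -4 + 2*9 = 14
...
= [-4, 5, 14, 23, 32, 41]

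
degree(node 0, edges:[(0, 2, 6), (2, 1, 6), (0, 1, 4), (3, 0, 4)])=3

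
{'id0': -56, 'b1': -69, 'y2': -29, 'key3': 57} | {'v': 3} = {'id0': -56, 'b1': -69, 'y2': -29, 'key3': 57, 'v': 3}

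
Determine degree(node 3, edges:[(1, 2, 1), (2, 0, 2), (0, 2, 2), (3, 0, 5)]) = 1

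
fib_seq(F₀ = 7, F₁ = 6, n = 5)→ F_2 = F_1 + F_0 = 13
F_3 = F_2 + F_1 = 19
F_4 = F_3 + F_2 = 32
= [7, 6, 13, 19, 32]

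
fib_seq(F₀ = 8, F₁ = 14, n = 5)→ [8, 14, 22, 36, 58]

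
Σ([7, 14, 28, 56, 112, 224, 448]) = 7 + 14 + 28 + 56 + 112 + 224 + 448
= 889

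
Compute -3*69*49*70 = -710010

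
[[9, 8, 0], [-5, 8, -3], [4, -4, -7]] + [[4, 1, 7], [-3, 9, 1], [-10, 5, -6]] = [[13, 9, 7], [-8, 17, -2], [-6, 1, -13]]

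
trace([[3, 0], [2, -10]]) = diagonal: 3 + (-10)
= -7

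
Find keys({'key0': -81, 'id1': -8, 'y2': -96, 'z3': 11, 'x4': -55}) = ['key0', 'id1', 'y2', 'z3', 'x4']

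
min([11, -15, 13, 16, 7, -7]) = -15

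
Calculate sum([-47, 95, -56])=(-47) + 95 + (-56)
= -8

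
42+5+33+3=83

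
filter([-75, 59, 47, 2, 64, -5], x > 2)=keep x where x > 2: -75✗, 59✓, 47✓, 2✗, 64✓, -5✗
= [59, 47, 64]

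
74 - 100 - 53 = -79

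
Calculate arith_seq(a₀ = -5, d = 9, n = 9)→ a_0 = -5 + 0*9 = -5
a_1 = -5 + 1*9 = 4
a_2 = -5 + 2*9 = 13
...
= [-5, 4, 13, 22, 31, 40, 49, 58, 67]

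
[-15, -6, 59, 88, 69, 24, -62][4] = 69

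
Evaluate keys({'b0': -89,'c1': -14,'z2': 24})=['b0', 'c1', 'z2']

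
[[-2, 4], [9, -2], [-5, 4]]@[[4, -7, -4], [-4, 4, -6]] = [[-24, 30, -16], [44, -71, -24], [-36, 51, -4]]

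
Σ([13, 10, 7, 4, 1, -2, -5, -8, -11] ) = 13 + 10 + 7 + 4 + 1 + (-2) + (-5) + (-8) + (-11)
= 9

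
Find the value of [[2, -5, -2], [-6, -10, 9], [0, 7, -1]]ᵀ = [[2, -6, 0], [-5, -10, 7], [-2, 9, -1]]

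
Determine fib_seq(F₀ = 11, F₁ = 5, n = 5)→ [11, 5, 16, 21, 37]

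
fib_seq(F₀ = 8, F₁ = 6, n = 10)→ F_2 = F_1 + F_0 = 14
F_3 = F_2 + F_1 = 20
F_4 = F_3 + F_2 = 34
...
= [8, 6, 14, 20, 34, 54, 88, 142, 230, 372]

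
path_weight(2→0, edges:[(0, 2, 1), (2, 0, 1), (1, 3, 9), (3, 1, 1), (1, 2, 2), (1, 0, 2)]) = 1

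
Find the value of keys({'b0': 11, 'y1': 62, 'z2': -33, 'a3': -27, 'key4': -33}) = ['b0', 'y1', 'z2', 'a3', 'key4']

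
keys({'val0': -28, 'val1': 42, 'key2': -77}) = ['val0', 'val1', 'key2']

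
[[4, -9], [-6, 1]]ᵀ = [[4, -6], [-9, 1]]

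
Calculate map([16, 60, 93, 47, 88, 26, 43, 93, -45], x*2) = [32, 120, 186, 94, 176, 52, 86, 186, -90]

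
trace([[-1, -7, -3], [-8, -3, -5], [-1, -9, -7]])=diagonal: (-1) + (-3) + (-7)
= -11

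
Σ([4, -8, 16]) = 12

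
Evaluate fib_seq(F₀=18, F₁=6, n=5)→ F_2 = F_1 + F_0 = 24
F_3 = F_2 + F_1 = 30
F_4 = F_3 + F_2 = 54
= [18, 6, 24, 30, 54]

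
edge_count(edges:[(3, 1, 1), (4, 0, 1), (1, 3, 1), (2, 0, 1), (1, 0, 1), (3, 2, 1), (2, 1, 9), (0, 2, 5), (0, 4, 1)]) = 9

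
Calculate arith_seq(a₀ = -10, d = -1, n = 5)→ a_0 = -10 + 0*-1 = -10
a_1 = -10 + 1*-1 = -11
a_2 = -10 + 2*-1 = -12
...
= [-10, -11, -12, -13, -14]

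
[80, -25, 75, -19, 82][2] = 75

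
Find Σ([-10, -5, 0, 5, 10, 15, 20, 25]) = (-10) + (-5) + 0 + 5 + 10 + 15 + 20 + 25
= 60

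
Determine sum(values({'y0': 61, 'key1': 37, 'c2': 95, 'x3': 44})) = 237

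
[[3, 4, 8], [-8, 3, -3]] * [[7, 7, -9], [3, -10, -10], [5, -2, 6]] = C[0][0] = (3)*(7) + (4)*(3) + (8)*(5) = 73
C[0][1] = (3)*(7) + (4)*(-10) + (8)*(-2) = -35
C[0][2] = (3)*(-9) + (4)*(-10) + (8)*(6) = -19
C[1][0] = (-8)*(7) + (3)*(3) + (-3)*(5) = -62
C[1][1] = (-8)*(7) + (3)*(-10) + (-3)*(-2) = -80
C[1][2] = (-8)*(-9) + (3)*(-10) + (-3)*(6) = 24
= [[73, -35, -19], [-62, -80, 24]]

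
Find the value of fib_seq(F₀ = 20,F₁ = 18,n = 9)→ F_2 = F_1 + F_0 = 38
F_3 = F_2 + F_1 = 56
F_4 = F_3 + F_2 = 94
...
= [20, 18, 38, 56, 94, 150, 244, 394, 638]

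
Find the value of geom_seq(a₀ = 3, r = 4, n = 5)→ a_0 = 3*4^0 = 3
a_1 = 3*4^1 = 12
a_2 = 3*4^2 = 48
...
= [3, 12, 48, 192, 768]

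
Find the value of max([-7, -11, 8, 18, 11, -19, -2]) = 18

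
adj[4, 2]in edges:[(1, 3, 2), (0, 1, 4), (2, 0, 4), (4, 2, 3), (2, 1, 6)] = 3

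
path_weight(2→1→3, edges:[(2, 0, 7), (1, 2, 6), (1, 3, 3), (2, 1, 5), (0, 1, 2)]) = 8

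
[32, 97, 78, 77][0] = 32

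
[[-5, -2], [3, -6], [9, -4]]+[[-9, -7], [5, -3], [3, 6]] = [[-14, -9], [8, -9], [12, 2]]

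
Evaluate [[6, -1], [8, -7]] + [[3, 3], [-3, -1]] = [[9, 2], [5, -8]]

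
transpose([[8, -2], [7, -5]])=[[8, 7], [-2, -5]]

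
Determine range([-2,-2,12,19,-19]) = 38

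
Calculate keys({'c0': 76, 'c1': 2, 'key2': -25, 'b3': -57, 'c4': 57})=['c0', 'c1', 'key2', 'b3', 'c4']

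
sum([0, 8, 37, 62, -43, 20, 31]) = 0 + 8 + 37 + 62 + (-43) + 20 + 31
= 115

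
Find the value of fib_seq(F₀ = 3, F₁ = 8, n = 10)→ [3, 8, 11, 19, 30, 49, 79, 128, 207, 335]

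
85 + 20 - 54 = 51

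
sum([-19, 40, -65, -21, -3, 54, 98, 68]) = (-19) + 40 + (-65) + (-21) + (-3) + 54 + 98 + 68
= 152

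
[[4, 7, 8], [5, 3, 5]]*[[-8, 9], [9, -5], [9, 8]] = [[103, 65], [32, 70]]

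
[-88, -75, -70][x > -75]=[-70]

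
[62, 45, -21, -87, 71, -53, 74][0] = 62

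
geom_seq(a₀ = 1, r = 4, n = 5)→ a_0 = 1*4^0 = 1
a_1 = 1*4^1 = 4
a_2 = 1*4^2 = 16
...
= [1, 4, 16, 64, 256]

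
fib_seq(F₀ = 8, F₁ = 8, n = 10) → F_2 = F_1 + F_0 = 16
F_3 = F_2 + F_1 = 24
F_4 = F_3 + F_2 = 40
...
= [8, 8, 16, 24, 40, 64, 104, 168, 272, 440]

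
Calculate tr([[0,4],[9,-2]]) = -2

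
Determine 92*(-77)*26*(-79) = 14550536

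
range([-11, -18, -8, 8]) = 26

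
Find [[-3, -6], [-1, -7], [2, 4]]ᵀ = [[-3, -1, 2], [-6, -7, 4]]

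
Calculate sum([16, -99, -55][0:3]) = -138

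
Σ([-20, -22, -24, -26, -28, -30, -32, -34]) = -216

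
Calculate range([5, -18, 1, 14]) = 32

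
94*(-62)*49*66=-18847752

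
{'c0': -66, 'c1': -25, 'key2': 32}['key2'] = 32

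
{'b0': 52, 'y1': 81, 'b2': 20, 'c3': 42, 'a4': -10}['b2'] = 20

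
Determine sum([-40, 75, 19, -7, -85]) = (-40) + 75 + 19 + (-7) + (-85)
= -38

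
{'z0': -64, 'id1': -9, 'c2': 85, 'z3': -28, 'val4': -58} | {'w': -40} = {'z0': -64, 'id1': -9, 'c2': 85, 'z3': -28, 'val4': -58, 'w': -40}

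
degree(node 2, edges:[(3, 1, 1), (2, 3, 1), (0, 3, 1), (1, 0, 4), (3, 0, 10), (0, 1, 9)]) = 1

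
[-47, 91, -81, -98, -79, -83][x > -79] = keep x where x > -79: -47✓, 91✓, -81✗, -98✗, -79✗, -83✗
= [-47, 91]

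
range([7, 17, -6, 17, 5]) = 23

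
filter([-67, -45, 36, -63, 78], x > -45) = keep x where x > -45: -67✗, -45✗, 36✓, -63✗, 78✓
= [36, 78]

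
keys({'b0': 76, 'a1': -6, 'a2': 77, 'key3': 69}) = ['b0', 'a1', 'a2', 'key3']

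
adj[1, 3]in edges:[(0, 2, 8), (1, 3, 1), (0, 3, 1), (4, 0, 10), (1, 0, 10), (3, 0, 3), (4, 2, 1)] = 1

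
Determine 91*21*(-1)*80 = -152880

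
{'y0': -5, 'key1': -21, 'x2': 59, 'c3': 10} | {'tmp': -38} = {'y0': -5, 'key1': -21, 'x2': 59, 'c3': 10, 'tmp': -38}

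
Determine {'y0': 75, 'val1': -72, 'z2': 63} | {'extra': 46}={'y0': 75, 'val1': -72, 'z2': 63, 'extra': 46}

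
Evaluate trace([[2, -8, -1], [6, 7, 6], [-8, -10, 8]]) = 17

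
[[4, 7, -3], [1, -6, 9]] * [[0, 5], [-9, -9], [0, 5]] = C[0][0] = (4)*(0) + (7)*(-9) + (-3)*(0) = -63
C[0][1] = (4)*(5) + (7)*(-9) + (-3)*(5) = -58
C[1][0] = (1)*(0) + (-6)*(-9) + (9)*(0) = 54
C[1][1] = (1)*(5) + (-6)*(-9) + (9)*(5) = 104
= [[-63, -58], [54, 104]]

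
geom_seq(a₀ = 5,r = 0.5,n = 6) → a_0 = 5*0.5^0 = 5.0
a_1 = 5*0.5^1 = 2.5
a_2 = 5*0.5^2 = 1.25
...
= [5.0, 2.5, 1.25, 0.625, 0.3125, 0.15625]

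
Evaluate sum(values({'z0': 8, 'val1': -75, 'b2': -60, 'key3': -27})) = 8 + (-75) + (-60) + (-27)
= -154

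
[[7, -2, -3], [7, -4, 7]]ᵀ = [[7, 7], [-2, -4], [-3, 7]]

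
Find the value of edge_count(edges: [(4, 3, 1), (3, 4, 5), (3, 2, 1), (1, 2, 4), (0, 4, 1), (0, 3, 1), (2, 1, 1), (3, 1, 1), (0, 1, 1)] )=9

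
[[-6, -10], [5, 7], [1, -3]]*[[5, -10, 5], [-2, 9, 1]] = C[0][0] = (-6)*(5) + (-10)*(-2) = -10
C[0][1] = (-6)*(-10) + (-10)*(9) = -30
C[0][2] = (-6)*(5) + (-10)*(1) = -40
C[1][0] = (5)*(5) + (7)*(-2) = 11
C[1][1] = (5)*(-10) + (7)*(9) = 13
C[1][2] = (5)*(5) + (7)*(1) = 32
... (3 more cells)
= [[-10, -30, -40], [11, 13, 32], [11, -37, 2]]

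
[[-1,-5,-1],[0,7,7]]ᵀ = [[-1, 0], [-5, 7], [-1, 7]]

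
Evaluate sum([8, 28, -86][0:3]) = slice → [8, 28, -86]
8 + 28 + (-86)
= -50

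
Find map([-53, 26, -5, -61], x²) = [2809, 676, 25, 3721]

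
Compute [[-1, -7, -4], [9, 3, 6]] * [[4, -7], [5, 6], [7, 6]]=C[0][0] = (-1)*(4) + (-7)*(5) + (-4)*(7) = -67
C[0][1] = (-1)*(-7) + (-7)*(6) + (-4)*(6) = -59
C[1][0] = (9)*(4) + (3)*(5) + (6)*(7) = 93
C[1][1] = (9)*(-7) + (3)*(6) + (6)*(6) = -9
= [[-67, -59], [93, -9]]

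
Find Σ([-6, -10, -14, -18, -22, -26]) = (-6) + (-10) + (-14) + (-18) + (-22) + (-26)
= -96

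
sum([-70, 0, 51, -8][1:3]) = slice → [0, 51]
0 + 51
= 51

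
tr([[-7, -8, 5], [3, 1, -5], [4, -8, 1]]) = -5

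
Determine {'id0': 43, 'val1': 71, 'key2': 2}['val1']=71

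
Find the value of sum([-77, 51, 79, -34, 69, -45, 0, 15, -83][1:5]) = 165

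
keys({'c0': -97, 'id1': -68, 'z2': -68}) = ['c0', 'id1', 'z2']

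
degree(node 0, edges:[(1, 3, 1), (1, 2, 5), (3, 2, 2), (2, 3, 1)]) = 0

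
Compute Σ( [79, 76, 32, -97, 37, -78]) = 79 + 76 + 32 + (-97) + 37 + (-78)
= 49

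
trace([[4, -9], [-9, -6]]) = -2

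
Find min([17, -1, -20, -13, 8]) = -20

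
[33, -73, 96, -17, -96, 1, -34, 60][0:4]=[33, -73, 96, -17]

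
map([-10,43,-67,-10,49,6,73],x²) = [100, 1849, 4489, 100, 2401, 36, 5329]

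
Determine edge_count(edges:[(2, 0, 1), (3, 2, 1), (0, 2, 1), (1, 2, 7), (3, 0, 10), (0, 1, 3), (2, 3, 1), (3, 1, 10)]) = 8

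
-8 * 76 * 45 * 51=-1395360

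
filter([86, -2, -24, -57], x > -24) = [86, -2]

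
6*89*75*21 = 841050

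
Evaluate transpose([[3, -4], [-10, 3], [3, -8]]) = [[3, -10, 3], [-4, 3, -8]]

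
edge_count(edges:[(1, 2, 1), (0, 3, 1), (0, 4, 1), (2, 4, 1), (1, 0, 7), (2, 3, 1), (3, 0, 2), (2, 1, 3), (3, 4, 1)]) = 9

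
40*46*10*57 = 1048800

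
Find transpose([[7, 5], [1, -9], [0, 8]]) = [[7, 1, 0], [5, -9, 8]]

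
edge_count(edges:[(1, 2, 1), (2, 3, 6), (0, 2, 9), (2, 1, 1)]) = 4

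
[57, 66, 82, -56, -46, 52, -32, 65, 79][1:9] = [66, 82, -56, -46, 52, -32, 65, 79]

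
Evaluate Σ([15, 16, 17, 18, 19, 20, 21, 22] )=15 + 16 + 17 + 18 + 19 + 20 + 21 + 22
= 148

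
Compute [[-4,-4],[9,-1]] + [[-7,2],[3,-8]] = [[-11, -2], [12, -9]]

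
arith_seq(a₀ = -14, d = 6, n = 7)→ [-14, -8, -2, 4, 10, 16, 22]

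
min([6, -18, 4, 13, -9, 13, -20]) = -20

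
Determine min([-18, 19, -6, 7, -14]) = -18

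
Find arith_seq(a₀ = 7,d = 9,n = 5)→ a_0 = 7 + 0*9 = 7
a_1 = 7 + 1*9 = 16
a_2 = 7 + 2*9 = 25
...
= [7, 16, 25, 34, 43]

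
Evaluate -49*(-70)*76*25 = 6517000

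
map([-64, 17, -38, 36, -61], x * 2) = [-128, 34, -76, 72, -122]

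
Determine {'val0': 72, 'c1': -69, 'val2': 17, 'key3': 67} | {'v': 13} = {'val0': 72, 'c1': -69, 'val2': 17, 'key3': 67, 'v': 13}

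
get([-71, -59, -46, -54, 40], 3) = -54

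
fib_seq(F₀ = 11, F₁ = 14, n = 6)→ F_2 = F_1 + F_0 = 25
F_3 = F_2 + F_1 = 39
F_4 = F_3 + F_2 = 64
...
= [11, 14, 25, 39, 64, 103]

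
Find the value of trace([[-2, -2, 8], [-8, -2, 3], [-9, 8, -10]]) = diagonal: (-2) + (-2) + (-10)
= -14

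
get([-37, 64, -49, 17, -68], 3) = 17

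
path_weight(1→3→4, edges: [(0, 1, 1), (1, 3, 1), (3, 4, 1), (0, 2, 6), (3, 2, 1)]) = w(1→3)=1 + w(3→4)=1
= 2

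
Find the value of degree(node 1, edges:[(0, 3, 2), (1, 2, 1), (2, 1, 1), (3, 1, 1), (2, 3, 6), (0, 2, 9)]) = incident: (1,2), (2,1), (3,1)
= 3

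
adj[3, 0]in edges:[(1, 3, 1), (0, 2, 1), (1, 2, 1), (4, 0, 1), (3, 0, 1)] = 1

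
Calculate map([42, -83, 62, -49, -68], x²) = (42)²=1764, (-83)²=6889, (62)²=3844, (-49)²=2401, (-68)²=4624
= [1764, 6889, 3844, 2401, 4624]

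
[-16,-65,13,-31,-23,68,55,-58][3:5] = [-31, -23]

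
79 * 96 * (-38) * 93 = -26801856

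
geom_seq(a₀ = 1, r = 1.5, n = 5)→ [1.0, 1.5, 2.25, 3.375, 5.0625]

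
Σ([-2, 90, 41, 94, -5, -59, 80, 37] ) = 276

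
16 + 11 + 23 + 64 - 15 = 99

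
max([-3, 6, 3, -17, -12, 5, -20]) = 6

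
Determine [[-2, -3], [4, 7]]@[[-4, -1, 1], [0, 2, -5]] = [[8, -4, 13], [-16, 10, -31]]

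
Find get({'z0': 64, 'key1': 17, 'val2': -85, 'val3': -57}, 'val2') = -85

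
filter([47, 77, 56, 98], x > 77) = [98]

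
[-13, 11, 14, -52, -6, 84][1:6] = [11, 14, -52, -6, 84]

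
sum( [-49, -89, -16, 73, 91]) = 10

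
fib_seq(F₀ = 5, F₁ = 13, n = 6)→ F_2 = F_1 + F_0 = 18
F_3 = F_2 + F_1 = 31
F_4 = F_3 + F_2 = 49
...
= [5, 13, 18, 31, 49, 80]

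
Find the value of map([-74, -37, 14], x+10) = [-64, -27, 24]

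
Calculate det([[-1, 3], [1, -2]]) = (-1)*(-2) - (3)*(1)
= -1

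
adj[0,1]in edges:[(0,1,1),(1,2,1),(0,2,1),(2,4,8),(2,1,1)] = 1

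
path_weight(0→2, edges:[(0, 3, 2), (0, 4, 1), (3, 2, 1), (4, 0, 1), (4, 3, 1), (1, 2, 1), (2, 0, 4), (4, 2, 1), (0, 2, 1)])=1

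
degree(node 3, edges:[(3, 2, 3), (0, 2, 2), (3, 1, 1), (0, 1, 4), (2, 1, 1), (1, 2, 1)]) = 2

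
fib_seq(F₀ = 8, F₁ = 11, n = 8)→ F_2 = F_1 + F_0 = 19
F_3 = F_2 + F_1 = 30
F_4 = F_3 + F_2 = 49
...
= [8, 11, 19, 30, 49, 79, 128, 207]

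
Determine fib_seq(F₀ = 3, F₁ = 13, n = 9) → F_2 = F_1 + F_0 = 16
F_3 = F_2 + F_1 = 29
F_4 = F_3 + F_2 = 45
...
= [3, 13, 16, 29, 45, 74, 119, 193, 312]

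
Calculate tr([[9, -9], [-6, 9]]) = diagonal: 9 + 9
= 18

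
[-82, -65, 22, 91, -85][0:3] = [-82, -65, 22]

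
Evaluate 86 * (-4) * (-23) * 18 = 142416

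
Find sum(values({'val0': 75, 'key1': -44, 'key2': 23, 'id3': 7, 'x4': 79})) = 140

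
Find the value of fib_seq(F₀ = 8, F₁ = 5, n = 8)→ F_2 = F_1 + F_0 = 13
F_3 = F_2 + F_1 = 18
F_4 = F_3 + F_2 = 31
...
= [8, 5, 13, 18, 31, 49, 80, 129]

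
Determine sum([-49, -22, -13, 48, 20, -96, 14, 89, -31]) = -40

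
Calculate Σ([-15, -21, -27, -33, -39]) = (-15) + (-21) + (-27) + (-33) + (-39)
= -135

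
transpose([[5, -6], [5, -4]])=[[5, 5], [-6, -4]]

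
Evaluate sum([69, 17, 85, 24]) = 195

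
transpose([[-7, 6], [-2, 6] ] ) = [[-7, -2], [6, 6]]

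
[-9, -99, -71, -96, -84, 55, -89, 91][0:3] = [-9, -99, -71]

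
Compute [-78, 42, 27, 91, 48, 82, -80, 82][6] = -80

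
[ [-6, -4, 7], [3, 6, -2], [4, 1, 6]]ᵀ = [[-6, 3, 4], [-4, 6, 1], [7, -2, 6]]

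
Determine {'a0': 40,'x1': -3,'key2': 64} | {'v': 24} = {'a0': 40, 'x1': -3, 'key2': 64, 'v': 24}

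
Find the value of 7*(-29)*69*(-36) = 504252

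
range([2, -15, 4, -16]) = 20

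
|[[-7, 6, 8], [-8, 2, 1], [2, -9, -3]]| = (1)*(-7)*det([[2, 1], [-9, -3]]) + (-1)*(6)*det([[-8, 1], [2, -3]]) + (1)*(8)*det([[-8, 2], [2, -9]])
= -21 + -132 + 544
= 391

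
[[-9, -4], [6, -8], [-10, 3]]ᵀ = [[-9, 6, -10], [-4, -8, 3]]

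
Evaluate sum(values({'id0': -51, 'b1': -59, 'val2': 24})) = -86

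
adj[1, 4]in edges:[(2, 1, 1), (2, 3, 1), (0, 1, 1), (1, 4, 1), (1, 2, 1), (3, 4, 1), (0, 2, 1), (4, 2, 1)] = 1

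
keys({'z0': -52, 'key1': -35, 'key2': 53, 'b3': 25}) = ['z0', 'key1', 'key2', 'b3']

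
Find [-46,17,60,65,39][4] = 39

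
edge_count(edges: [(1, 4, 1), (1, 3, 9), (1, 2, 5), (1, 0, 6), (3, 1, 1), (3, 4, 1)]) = 6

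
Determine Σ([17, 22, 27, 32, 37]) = 17 + 22 + 27 + 32 + 37
= 135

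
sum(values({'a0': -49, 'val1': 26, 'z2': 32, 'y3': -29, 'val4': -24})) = (-49) + 26 + 32 + (-29) + (-24)
= -44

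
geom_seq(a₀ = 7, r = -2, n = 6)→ a_0 = 7*(-2)^0 = 7
a_1 = 7*(-2)^1 = -14
a_2 = 7*(-2)^2 = 28
...
= [7, -14, 28, -56, 112, -224]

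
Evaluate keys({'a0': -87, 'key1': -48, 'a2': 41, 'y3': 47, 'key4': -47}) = ['a0', 'key1', 'a2', 'y3', 'key4']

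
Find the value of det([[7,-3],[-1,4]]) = 25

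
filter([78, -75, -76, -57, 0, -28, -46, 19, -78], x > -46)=[78, 0, -28, 19]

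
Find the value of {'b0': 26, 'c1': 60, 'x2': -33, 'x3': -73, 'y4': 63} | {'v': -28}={'b0': 26, 'c1': 60, 'x2': -33, 'x3': -73, 'y4': 63, 'v': -28}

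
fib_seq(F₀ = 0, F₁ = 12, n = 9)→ F_2 = F_1 + F_0 = 12
F_3 = F_2 + F_1 = 24
F_4 = F_3 + F_2 = 36
...
= [0, 12, 12, 24, 36, 60, 96, 156, 252]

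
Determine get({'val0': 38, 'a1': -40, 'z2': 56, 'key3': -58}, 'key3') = -58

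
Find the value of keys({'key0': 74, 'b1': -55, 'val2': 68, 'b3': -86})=['key0', 'b1', 'val2', 'b3']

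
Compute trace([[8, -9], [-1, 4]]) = 12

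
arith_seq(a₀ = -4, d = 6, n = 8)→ [-4, 2, 8, 14, 20, 26, 32, 38]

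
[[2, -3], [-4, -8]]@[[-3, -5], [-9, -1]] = C[0][0] = (2)*(-3) + (-3)*(-9) = 21
C[0][1] = (2)*(-5) + (-3)*(-1) = -7
C[1][0] = (-4)*(-3) + (-8)*(-9) = 84
C[1][1] = (-4)*(-5) + (-8)*(-1) = 28
= [[21, -7], [84, 28]]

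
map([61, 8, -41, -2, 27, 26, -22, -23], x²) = [3721, 64, 1681, 4, 729, 676, 484, 529]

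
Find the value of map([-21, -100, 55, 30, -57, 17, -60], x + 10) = [-11, -90, 65, 40, -47, 27, -50]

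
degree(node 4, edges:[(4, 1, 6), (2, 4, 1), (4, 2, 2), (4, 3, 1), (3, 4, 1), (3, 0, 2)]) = incident: (4,1), (2,4), (4,2), (4,3), (3,4)
= 5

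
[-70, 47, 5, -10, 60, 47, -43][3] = -10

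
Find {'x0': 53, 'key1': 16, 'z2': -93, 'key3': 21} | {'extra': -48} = {'x0': 53, 'key1': 16, 'z2': -93, 'key3': 21, 'extra': -48}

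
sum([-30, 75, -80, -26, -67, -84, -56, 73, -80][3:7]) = slice → [-26, -67, -84, -56]
(-26) + (-67) + (-84) + (-56)
= -233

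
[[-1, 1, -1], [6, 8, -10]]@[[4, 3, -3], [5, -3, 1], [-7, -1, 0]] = C[0][0] = (-1)*(4) + (1)*(5) + (-1)*(-7) = 8
C[0][1] = (-1)*(3) + (1)*(-3) + (-1)*(-1) = -5
C[0][2] = (-1)*(-3) + (1)*(1) + (-1)*(0) = 4
C[1][0] = (6)*(4) + (8)*(5) + (-10)*(-7) = 134
C[1][1] = (6)*(3) + (8)*(-3) + (-10)*(-1) = 4
C[1][2] = (6)*(-3) + (8)*(1) + (-10)*(0) = -10
= [[8, -5, 4], [134, 4, -10]]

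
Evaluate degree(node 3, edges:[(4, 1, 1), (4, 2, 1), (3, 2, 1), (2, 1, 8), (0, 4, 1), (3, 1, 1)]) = incident: (3,2), (3,1)
= 2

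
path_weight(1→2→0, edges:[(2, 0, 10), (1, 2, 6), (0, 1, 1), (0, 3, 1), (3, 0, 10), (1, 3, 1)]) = w(1→2)=6 + w(2→0)=10
= 16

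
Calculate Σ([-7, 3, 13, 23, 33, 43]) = (-7) + 3 + 13 + 23 + 33 + 43
= 108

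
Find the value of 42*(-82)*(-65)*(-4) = -895440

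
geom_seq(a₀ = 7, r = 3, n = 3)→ a_0 = 7*3^0 = 7
a_1 = 7*3^1 = 21
a_2 = 7*3^2 = 63
= [7, 21, 63]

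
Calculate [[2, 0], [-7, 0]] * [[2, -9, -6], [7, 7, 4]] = [[4, -18, -12], [-14, 63, 42]]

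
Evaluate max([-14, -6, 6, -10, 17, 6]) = 17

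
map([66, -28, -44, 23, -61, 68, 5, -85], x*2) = [132, -56, -88, 46, -122, 136, 10, -170]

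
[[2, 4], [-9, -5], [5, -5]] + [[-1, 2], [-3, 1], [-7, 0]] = [[1, 6], [-12, -4], [-2, -5]]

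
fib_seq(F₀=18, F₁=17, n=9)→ [18, 17, 35, 52, 87, 139, 226, 365, 591]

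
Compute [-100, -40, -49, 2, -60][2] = -49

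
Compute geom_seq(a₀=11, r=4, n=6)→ [11, 44, 176, 704, 2816, 11264]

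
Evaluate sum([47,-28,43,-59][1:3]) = 15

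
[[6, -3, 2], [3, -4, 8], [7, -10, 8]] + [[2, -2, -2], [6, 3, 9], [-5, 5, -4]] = [[8, -5, 0], [9, -1, 17], [2, -5, 4]]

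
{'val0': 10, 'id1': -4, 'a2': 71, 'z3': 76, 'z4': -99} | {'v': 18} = {'val0': 10, 'id1': -4, 'a2': 71, 'z3': 76, 'z4': -99, 'v': 18}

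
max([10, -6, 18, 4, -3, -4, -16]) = 18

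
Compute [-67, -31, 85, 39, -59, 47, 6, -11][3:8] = [39, -59, 47, 6, -11]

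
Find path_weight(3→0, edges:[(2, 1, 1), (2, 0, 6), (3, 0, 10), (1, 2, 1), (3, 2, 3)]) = w(3→0)=10
= 10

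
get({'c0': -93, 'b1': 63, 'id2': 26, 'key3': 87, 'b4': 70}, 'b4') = 70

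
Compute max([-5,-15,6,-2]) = 6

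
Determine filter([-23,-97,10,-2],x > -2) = keep x where x > -2: -23✗, -97✗, 10✓, -2✗
= [10]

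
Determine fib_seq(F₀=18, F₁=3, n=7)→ F_2 = F_1 + F_0 = 21
F_3 = F_2 + F_1 = 24
F_4 = F_3 + F_2 = 45
...
= [18, 3, 21, 24, 45, 69, 114]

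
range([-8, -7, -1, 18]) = 26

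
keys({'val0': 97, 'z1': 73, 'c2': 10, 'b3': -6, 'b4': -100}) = ['val0', 'z1', 'c2', 'b3', 'b4']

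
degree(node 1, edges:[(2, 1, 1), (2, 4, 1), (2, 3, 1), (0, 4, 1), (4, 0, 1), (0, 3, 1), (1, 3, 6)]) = 2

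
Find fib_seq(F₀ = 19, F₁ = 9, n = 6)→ [19, 9, 28, 37, 65, 102]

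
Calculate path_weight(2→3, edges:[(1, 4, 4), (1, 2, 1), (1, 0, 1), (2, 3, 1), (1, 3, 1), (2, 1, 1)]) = 1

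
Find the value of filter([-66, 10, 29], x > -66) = [10, 29]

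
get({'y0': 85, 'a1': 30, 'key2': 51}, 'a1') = 30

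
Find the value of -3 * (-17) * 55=2805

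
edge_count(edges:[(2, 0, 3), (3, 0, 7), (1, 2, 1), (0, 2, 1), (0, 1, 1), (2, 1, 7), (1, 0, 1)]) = 7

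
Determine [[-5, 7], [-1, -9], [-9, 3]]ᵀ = [[-5, -1, -9], [7, -9, 3]]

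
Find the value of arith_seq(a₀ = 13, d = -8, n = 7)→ a_0 = 13 + 0*-8 = 13
a_1 = 13 + 1*-8 = 5
a_2 = 13 + 2*-8 = -3
...
= [13, 5, -3, -11, -19, -27, -35]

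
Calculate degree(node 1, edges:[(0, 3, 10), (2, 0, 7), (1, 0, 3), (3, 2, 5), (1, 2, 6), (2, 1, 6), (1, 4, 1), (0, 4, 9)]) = 4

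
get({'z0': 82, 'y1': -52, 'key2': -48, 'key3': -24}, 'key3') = -24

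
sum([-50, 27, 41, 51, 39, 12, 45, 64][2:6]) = 143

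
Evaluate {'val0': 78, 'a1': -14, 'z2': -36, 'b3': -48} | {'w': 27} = {'val0': 78, 'a1': -14, 'z2': -36, 'b3': -48, 'w': 27}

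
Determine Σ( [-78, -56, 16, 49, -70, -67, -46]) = -252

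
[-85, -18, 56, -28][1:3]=[-18, 56]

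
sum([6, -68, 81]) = 6 + (-68) + 81
= 19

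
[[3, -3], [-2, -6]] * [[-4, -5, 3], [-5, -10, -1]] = [[3, 15, 12], [38, 70, 0]]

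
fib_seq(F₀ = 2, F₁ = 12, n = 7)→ F_2 = F_1 + F_0 = 14
F_3 = F_2 + F_1 = 26
F_4 = F_3 + F_2 = 40
...
= [2, 12, 14, 26, 40, 66, 106]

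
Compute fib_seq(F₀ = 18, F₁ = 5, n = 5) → [18, 5, 23, 28, 51]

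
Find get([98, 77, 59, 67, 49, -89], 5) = -89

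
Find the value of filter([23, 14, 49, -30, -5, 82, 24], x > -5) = [23, 14, 49, 82, 24]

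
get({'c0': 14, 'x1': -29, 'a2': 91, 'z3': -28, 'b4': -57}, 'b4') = -57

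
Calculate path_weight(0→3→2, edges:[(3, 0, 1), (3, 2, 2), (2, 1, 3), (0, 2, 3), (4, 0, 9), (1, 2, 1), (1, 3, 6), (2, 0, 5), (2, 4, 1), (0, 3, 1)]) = 3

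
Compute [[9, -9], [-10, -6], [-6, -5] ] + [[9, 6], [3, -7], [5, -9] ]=[[18, -3], [-7, -13], [-1, -14]]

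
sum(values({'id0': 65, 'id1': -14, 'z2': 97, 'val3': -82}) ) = 66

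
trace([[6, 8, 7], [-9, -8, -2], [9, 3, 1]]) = diagonal: 6 + (-8) + 1
= -1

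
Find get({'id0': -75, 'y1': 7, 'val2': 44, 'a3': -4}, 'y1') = 7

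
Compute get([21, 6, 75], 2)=75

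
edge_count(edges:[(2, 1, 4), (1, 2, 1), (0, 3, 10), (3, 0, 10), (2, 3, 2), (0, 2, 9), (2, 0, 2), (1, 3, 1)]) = 8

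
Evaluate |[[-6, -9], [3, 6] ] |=(-6)*(6) - (-9)*(3)
= -9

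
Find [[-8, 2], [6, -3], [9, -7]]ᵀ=[[-8, 6, 9], [2, -3, -7]]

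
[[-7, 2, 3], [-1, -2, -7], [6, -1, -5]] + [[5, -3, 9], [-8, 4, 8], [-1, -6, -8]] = [[-2, -1, 12], [-9, 2, 1], [5, -7, -13]]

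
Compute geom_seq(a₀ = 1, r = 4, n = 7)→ a_0 = 1*4^0 = 1
a_1 = 1*4^1 = 4
a_2 = 1*4^2 = 16
...
= [1, 4, 16, 64, 256, 1024, 4096]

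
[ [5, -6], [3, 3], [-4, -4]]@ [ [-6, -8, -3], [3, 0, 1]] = C[0][0] = (5)*(-6) + (-6)*(3) = -48
C[0][1] = (5)*(-8) + (-6)*(0) = -40
C[0][2] = (5)*(-3) + (-6)*(1) = -21
C[1][0] = (3)*(-6) + (3)*(3) = -9
C[1][1] = (3)*(-8) + (3)*(0) = -24
C[1][2] = (3)*(-3) + (3)*(1) = -6
... (3 more cells)
= [[-48, -40, -21], [-9, -24, -6], [12, 32, 8]]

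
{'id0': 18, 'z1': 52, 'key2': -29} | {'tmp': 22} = {'id0': 18, 'z1': 52, 'key2': -29, 'tmp': 22}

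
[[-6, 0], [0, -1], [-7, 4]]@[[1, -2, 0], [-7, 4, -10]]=C[0][0] = (-6)*(1) + (0)*(-7) = -6
C[0][1] = (-6)*(-2) + (0)*(4) = 12
C[0][2] = (-6)*(0) + (0)*(-10) = 0
C[1][0] = (0)*(1) + (-1)*(-7) = 7
C[1][1] = (0)*(-2) + (-1)*(4) = -4
C[1][2] = (0)*(0) + (-1)*(-10) = 10
... (3 more cells)
= [[-6, 12, 0], [7, -4, 10], [-35, 30, -40]]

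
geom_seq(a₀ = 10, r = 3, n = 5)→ a_0 = 10*3^0 = 10
a_1 = 10*3^1 = 30
a_2 = 10*3^2 = 90
...
= [10, 30, 90, 270, 810]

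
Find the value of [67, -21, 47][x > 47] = [67]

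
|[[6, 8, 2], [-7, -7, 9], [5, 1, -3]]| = (1)*(6)*det([[-7, 9], [1, -3]]) + (-1)*(8)*det([[-7, 9], [5, -3]]) + (1)*(2)*det([[-7, -7], [5, 1]])
= 72 + 192 + 56
= 320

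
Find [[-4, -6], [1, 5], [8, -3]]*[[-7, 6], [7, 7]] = C[0][0] = (-4)*(-7) + (-6)*(7) = -14
C[0][1] = (-4)*(6) + (-6)*(7) = -66
C[1][0] = (1)*(-7) + (5)*(7) = 28
C[1][1] = (1)*(6) + (5)*(7) = 41
C[2][0] = (8)*(-7) + (-3)*(7) = -77
C[2][1] = (8)*(6) + (-3)*(7) = 27
= [[-14, -66], [28, 41], [-77, 27]]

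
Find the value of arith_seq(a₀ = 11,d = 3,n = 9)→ a_0 = 11 + 0*3 = 11
a_1 = 11 + 1*3 = 14
a_2 = 11 + 2*3 = 17
...
= [11, 14, 17, 20, 23, 26, 29, 32, 35]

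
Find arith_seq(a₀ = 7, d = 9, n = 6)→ a_0 = 7 + 0*9 = 7
a_1 = 7 + 1*9 = 16
a_2 = 7 + 2*9 = 25
...
= [7, 16, 25, 34, 43, 52]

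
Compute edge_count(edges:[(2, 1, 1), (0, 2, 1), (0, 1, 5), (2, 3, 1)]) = 4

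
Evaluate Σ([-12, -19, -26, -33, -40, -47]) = -177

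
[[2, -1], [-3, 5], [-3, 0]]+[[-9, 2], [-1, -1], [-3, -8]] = [[-7, 1], [-4, 4], [-6, -8]]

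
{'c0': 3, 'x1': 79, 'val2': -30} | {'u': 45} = {'c0': 3, 'x1': 79, 'val2': -30, 'u': 45}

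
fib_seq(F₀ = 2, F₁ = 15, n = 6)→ [2, 15, 17, 32, 49, 81]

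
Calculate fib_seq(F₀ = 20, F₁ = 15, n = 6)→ [20, 15, 35, 50, 85, 135]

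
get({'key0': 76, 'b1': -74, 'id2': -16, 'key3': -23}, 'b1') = -74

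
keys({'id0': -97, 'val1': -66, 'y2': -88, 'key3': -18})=['id0', 'val1', 'y2', 'key3']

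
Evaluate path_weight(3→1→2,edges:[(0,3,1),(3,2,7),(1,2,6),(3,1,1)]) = 7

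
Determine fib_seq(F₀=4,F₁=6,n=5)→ F_2 = F_1 + F_0 = 10
F_3 = F_2 + F_1 = 16
F_4 = F_3 + F_2 = 26
= [4, 6, 10, 16, 26]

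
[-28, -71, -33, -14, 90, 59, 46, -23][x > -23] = [-14, 90, 59, 46]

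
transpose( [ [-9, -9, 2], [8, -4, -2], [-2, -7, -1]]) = [[-9, 8, -2], [-9, -4, -7], [2, -2, -1]]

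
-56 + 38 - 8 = -26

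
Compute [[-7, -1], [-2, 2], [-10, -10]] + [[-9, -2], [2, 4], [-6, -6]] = [[-16, -3], [0, 6], [-16, -16]]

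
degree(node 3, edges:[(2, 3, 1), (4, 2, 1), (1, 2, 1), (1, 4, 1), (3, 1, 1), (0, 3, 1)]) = incident: (2,3), (3,1), (0,3)
= 3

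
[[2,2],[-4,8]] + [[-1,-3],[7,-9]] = [[1, -1], [3, -1]]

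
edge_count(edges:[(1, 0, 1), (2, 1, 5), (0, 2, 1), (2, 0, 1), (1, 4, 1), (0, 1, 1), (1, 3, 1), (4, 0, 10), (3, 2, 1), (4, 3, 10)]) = 10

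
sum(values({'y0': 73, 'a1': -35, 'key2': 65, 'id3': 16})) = 73 + (-35) + 65 + 16
= 119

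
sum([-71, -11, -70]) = -152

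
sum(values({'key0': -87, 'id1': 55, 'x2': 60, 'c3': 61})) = (-87) + 55 + 60 + 61
= 89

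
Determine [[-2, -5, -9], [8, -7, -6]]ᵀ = [[-2, 8], [-5, -7], [-9, -6]]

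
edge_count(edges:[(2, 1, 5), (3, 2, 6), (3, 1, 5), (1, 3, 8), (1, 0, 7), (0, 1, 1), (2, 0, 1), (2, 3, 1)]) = 8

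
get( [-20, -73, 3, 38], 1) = -73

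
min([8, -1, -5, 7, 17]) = -5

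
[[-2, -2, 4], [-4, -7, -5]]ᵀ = [[-2, -4], [-2, -7], [4, -5]]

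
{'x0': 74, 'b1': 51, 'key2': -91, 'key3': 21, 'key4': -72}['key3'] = 21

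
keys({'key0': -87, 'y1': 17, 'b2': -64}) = ['key0', 'y1', 'b2']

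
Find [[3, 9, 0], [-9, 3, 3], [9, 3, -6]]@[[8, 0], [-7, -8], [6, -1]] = [[-39, -72], [-75, -27], [15, -18]]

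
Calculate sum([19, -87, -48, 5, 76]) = 19 + (-87) + (-48) + 5 + 76
= -35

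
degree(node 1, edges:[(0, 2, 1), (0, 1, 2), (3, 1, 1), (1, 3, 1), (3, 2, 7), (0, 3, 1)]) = 3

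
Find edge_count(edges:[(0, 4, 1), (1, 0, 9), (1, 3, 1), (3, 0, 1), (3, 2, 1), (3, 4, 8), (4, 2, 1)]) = 7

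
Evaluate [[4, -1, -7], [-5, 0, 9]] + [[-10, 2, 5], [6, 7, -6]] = [[-6, 1, -2], [1, 7, 3]]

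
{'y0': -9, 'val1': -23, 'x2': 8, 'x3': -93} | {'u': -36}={'y0': -9, 'val1': -23, 'x2': 8, 'x3': -93, 'u': -36}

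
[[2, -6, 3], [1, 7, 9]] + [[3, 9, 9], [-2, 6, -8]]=[[5, 3, 12], [-1, 13, 1]]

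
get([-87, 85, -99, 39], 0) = -87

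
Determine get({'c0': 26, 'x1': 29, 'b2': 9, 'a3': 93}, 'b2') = 9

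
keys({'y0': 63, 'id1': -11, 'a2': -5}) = ['y0', 'id1', 'a2']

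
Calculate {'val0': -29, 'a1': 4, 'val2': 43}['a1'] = 4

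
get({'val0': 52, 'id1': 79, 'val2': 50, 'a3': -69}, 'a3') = -69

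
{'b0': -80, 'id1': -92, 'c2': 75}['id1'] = -92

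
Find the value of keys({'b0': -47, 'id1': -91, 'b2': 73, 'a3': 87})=['b0', 'id1', 'b2', 'a3']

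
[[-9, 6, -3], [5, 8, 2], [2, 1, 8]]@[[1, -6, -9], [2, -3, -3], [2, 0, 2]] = [[-3, 36, 57], [25, -54, -65], [20, -15, -5]]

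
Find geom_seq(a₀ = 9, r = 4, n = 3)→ a_0 = 9*4^0 = 9
a_1 = 9*4^1 = 36
a_2 = 9*4^2 = 144
= [9, 36, 144]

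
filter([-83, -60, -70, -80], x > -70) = [-60]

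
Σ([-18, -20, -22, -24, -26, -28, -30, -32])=(-18) + (-20) + (-22) + (-24) + (-26) + (-28) + (-30) + (-32)
= -200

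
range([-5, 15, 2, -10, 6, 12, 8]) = 25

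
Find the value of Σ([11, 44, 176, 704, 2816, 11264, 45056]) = 11 + 44 + 176 + 704 + 2816 + 11264 + 45056
= 60071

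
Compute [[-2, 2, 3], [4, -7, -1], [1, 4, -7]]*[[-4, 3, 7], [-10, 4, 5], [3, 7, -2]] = [[-3, 23, -10], [51, -23, -5], [-65, -30, 41]]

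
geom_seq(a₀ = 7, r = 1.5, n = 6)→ [7.0, 10.5, 15.75, 23.625, 35.4375, 53.15625]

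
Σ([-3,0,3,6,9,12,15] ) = 42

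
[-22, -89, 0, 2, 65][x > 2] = keep x where x > 2: -22✗, -89✗, 0✗, 2✗, 65✓
= [65]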